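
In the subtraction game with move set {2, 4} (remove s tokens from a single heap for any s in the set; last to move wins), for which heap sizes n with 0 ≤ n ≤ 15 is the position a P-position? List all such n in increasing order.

0, 1, 6, 7, 12, 13

Grundy values for subtraction set {2, 4}:
k:     0  1  2  3  4  5  6  7  8  9 10 11 12 13 14 15
g(k):  0  0  1  1  2  2  0  0  1  1  2  2  0  0  1  1
The P-positions (g = 0) in 0..15 are 0, 1, 6, 7, 12, 13.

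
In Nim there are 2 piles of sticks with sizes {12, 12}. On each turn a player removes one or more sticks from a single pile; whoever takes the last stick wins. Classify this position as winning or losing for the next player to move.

Nim-sum: 12 ⊕ 12 = 0.
The nim-sum is 0, so this is a P-position: the player to move is in a losing position under optimal play.

Losing position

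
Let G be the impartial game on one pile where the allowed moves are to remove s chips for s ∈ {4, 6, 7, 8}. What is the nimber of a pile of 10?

2

Grundy values for subtraction set {4, 6, 7, 8}:
g(0) = mex{} = 0
g(1) = mex{} = 0
g(2) = mex{} = 0
g(3) = mex{} = 0
g(4) = mex{0} = 1
g(5) = mex{0} = 1
g(6) = mex{0} = 1
g(7) = mex{0} = 1
g(8) = mex{0,1} = 2
g(9) = mex{0,1} = 2
g(10) = mex{0,1} = 2
So g(10) = 2.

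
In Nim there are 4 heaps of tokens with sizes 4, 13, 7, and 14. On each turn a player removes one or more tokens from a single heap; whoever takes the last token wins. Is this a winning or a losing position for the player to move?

Losing position

Nim-sum: 4 ⊕ 13 ⊕ 7 ⊕ 14 = 0.
The nim-sum is 0, so this is a P-position: the player to move is in a losing position under optimal play.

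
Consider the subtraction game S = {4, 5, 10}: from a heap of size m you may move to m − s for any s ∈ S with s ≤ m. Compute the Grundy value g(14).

Build the Grundy sequence with g(k) = mex{g(k−s) : s ∈ {4, 5, 10}, s ≤ k}:
g(0) = mex{} = 0
g(1) = mex{} = 0
g(2) = mex{} = 0
g(3) = mex{} = 0
g(4) = mex{0} = 1
g(5) = mex{0} = 1
g(6) = mex{0} = 1
g(7) = mex{0} = 1
g(8) = mex{0,1} = 2
g(9) = mex{1} = 0
g(10) = mex{0,1} = 2
g(11) = mex{0,1} = 2
g(12) = mex{0,1,2} = 3
g(13) = mex{0,2} = 1
g(14) = mex{0,1,2} = 3
So g(14) = 3.

3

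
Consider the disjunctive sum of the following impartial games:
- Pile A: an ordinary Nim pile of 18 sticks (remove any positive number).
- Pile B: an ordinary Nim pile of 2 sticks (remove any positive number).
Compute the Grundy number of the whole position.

16

Pile A is a plain Nim pile of size 18, so its Grundy value is 18.
Pile B is a plain Nim pile of size 2, so its Grundy value is 2.
By the Sprague-Grundy theorem, the Grundy value of a sum of independent games is the XOR of the component values.
Combined value = 18 XOR 2 = 16.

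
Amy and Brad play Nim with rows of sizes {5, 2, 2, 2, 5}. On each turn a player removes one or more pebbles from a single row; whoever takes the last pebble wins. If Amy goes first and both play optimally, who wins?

Amy wins

In binary:
  101  (5)
  010  (2)
  010  (2)
  010  (2)
  101  (5)
  ---
  010  (2)
The nim-sum is 2 ≠ 0, so this is an N-position: the player to move can win; Amy has a winning move.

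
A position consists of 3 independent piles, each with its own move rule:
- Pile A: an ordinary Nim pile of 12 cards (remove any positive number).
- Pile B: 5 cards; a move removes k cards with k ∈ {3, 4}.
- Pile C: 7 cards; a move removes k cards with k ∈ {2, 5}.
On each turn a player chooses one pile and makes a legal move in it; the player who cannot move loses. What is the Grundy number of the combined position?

13

Pile A is a plain Nim pile of size 12, so its Grundy value is 12.
Build the Grundy sequence for pile B with g(k) = mex{g(k−s) : s ∈ {3, 4}, s ≤ k}:
g(0) = mex{} = 0
g(1) = mex{} = 0
g(2) = mex{} = 0
g(3) = mex{0} = 1
g(4) = mex{0} = 1
g(5) = mex{0} = 1
So g(5) = 1.
Grundy values for pile C (subtraction set {2, 5}):
k:     0  1  2  3  4  5  6  7
g(k):  0  0  1  1  0  2  1  0
So g(7) = 0.
The value of a disjunctive sum is the nim-sum of the parts.
Combined value = 12 XOR 1 XOR 0 = 13.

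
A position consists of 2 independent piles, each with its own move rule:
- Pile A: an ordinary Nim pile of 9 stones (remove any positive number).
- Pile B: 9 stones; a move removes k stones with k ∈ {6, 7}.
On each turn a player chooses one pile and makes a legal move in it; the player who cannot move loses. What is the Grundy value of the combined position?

Pile A is a plain Nim pile of size 9, so its Grundy value is 9.
Build the Grundy sequence for pile B with g(k) = mex{g(k−s) : s ∈ {6, 7}, s ≤ k}:
k:     0  1  2  3  4  5  6  7  8  9
g(k):  0  0  0  0  0  0  1  1  1  1
So g(9) = 1.
The value of a disjunctive sum is the nim-sum of the parts.
Combined value = 9 ⊕ 1 = 8.

8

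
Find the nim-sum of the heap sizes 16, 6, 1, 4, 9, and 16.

10

Nim-sum: 16 ^ 6 ^ 1 ^ 4 ^ 9 ^ 16 = 10.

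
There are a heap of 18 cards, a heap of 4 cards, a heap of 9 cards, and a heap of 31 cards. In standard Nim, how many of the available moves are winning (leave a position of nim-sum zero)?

0

Compute the nim-sum pairwise:
18 ⊕ 4 = 22
22 ⊕ 9 = 31
31 ⊕ 31 = 0
The nim-sum is already 0, so every move leaves a nonzero nim-sum — there are no winning moves.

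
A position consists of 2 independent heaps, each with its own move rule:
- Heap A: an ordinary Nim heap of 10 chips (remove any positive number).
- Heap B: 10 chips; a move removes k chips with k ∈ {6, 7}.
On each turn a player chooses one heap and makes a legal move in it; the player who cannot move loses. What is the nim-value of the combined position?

Heap A is a plain Nim heap of size 10, so its Grundy value is 10.
For heap B, compute g(0), g(1), … with moves {6, 7}:
g(0) = mex{} = 0
g(1) = mex{} = 0
g(2) = mex{} = 0
g(3) = mex{} = 0
g(4) = mex{} = 0
g(5) = mex{} = 0
g(6) = mex{0} = 1
g(7) = mex{0} = 1
g(8) = mex{0} = 1
g(9) = mex{0} = 1
g(10) = mex{0} = 1
So g(10) = 1.
By the Sprague-Grundy theorem, the Grundy value of a sum of independent games is the XOR of the component values.
Combined value = 10 ⊕ 1 = 11.

11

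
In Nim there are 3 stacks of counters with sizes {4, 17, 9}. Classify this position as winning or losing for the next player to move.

Winning position

Compute the nim-sum pairwise:
4 ^ 17 = 21
21 ^ 9 = 28
The nim-sum is 28 ≠ 0, so this is an N-position: the player to move can win.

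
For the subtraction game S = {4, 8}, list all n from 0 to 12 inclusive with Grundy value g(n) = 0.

0, 1, 2, 3, 12

Compute g(0), g(1), … for moves {4, 8}:
k:     0  1  2  3  4  5  6  7  8  9 10 11 12
g(k):  0  0  0  0  1  1  1  1  2  2  2  2  0
The P-positions (g = 0) in 0..12 are 0, 1, 2, 3, 12.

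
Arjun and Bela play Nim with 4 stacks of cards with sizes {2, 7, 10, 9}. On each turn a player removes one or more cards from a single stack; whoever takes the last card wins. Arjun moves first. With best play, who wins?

Write each in binary and XOR column by column:
  0010  (2)
  0111  (7)
  1010  (10)
  1001  (9)
  ----
  0110  (6)
The nim-sum is 6 ≠ 0, so this is an N-position: the player to move can win; Arjun has a winning move.

Arjun wins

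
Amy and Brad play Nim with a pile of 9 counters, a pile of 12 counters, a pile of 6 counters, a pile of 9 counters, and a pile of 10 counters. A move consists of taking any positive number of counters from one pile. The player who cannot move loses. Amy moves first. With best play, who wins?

Brad wins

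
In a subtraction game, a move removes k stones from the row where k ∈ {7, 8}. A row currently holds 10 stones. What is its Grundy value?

1

Build the Grundy sequence with g(k) = mex{g(k−s) : s ∈ {7, 8}, s ≤ k}:
k:     0  1  2  3  4  5  6  7  8  9 10
g(k):  0  0  0  0  0  0  0  1  1  1  1
So g(10) = 1.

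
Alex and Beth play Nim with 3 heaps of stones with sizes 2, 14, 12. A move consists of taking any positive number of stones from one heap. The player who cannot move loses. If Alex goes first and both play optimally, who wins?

Beth wins

In binary:
  0010  (2)
  1110  (14)
  1100  (12)
  ----
  0000  (0)
The nim-sum is 0, so this is a P-position: the player to move is in a losing position under optimal play; Alex is about to move from it and so loses — Beth wins.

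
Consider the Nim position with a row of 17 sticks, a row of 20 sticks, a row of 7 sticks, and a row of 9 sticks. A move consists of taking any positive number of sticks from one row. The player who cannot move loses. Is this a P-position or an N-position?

Compute the nim-sum pairwise:
17 XOR 20 = 5
5 XOR 7 = 2
2 XOR 9 = 11
The nim-sum is 11 ≠ 0, so this is an N-position: the player to move can win.

N-position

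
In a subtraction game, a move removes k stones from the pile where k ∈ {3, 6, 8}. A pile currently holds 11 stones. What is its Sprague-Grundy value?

0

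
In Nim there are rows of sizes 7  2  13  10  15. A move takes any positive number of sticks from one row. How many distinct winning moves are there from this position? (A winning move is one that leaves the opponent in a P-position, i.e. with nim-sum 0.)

Write each in binary and XOR column by column:
  0111  (7)
  0010  (2)
  1101  (13)
  1010  (10)
  1111  (15)
  ----
  1101  (13)
The overall nim-sum is X = 13. A row of size p has a winning move iff p XOR X < p (reduce it to p XOR X).
  7: 7 XOR 13 = 10 ≥ 7 — no move.
  2: 2 XOR 13 = 15 ≥ 2 — no move.
  13: 13 XOR 13 = 0 < 13 — winning move (to 0).
  10: 10 XOR 13 = 7 < 10 — winning move (to 7).
  15: 15 XOR 13 = 2 < 15 — winning move (to 2).
That gives 3 winning moves.

3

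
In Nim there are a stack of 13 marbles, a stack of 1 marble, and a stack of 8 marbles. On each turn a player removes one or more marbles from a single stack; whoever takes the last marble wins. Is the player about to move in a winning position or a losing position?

Compute the nim-sum pairwise:
13 ⊕ 1 = 12
12 ⊕ 8 = 4
The nim-sum is 4 ≠ 0, so this is an N-position: the player to move can win.

Winning position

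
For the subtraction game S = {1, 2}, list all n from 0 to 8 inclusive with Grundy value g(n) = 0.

0, 3, 6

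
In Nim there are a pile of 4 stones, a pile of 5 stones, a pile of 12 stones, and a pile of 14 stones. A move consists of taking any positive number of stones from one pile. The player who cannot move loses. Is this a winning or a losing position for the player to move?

Compute the nim-sum pairwise:
4 XOR 5 = 1
1 XOR 12 = 13
13 XOR 14 = 3
The nim-sum is 3 ≠ 0, so this is an N-position: the player to move can win.

Winning position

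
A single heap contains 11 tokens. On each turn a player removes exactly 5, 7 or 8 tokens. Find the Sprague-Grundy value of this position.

Grundy values for subtraction set {5, 7, 8}:
k:     0  1  2  3  4  5  6  7  8  9 10 11
g(k):  0  0  0  0  0  1  1  1  1  1  2  2
So g(11) = 2.

2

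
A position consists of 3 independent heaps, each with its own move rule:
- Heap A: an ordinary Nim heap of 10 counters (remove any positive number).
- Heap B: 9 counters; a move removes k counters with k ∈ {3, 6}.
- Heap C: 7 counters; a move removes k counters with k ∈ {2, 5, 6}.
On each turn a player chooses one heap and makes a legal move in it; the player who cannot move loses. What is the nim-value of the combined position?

9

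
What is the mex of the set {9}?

0

0 is not in the set, so the mex is 0.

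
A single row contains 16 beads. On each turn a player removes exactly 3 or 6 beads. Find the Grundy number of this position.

2

Build the Grundy sequence with g(k) = mex{g(k−s) : s ∈ {3, 6}, s ≤ k}:
k:     0  1  2  3  4  5  6  7  8  9 10 11 12 13 14 15 16
g(k):  0  0  0  1  1  1  2  2  2  0  0  0  1  1  1  2  2
So g(16) = 2.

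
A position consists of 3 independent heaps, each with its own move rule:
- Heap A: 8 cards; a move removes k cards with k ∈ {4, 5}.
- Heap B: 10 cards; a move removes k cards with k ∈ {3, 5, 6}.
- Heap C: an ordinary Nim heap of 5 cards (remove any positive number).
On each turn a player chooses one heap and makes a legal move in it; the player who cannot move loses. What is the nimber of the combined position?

For heap A, compute g(0), g(1), … with moves {4, 5}:
g(0) = mex{} = 0
g(1) = mex{} = 0
g(2) = mex{} = 0
g(3) = mex{} = 0
g(4) = mex{0} = 1
g(5) = mex{0} = 1
g(6) = mex{0} = 1
g(7) = mex{0} = 1
g(8) = mex{0,1} = 2
So g(8) = 2.
For heap B, compute g(0), g(1), … with moves {3, 5, 6}:
k:     0  1  2  3  4  5  6  7  8  9 10
g(k):  0  0  0  1  1  1  2  2  2  0  0
So g(10) = 0.
Heap C is a plain Nim heap of size 5, so its Grundy value is 5.
The value of a disjunctive sum is the nim-sum of the parts.
Combined value = 2 ⊕ 0 ⊕ 5 = 7.

7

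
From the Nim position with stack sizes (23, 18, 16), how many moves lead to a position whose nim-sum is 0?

3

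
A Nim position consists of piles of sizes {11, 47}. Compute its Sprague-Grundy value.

36

Compute the nim-sum pairwise:
11 ⊕ 47 = 36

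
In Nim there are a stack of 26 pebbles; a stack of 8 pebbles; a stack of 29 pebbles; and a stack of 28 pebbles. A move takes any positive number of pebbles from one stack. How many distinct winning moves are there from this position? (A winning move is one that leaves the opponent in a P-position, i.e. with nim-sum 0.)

3

Compute the nim-sum pairwise:
26 ⊕ 8 = 18
18 ⊕ 29 = 15
15 ⊕ 28 = 19
The overall nim-sum is X = 19. A stack of size p has a winning move iff p XOR X < p (reduce it to p XOR X).
  26: 26 XOR 19 = 9 < 26 — winning move (to 9).
  8: 8 XOR 19 = 27 ≥ 8 — no move.
  29: 29 XOR 19 = 14 < 29 — winning move (to 14).
  28: 28 XOR 19 = 15 < 28 — winning move (to 15).
That gives 3 winning moves.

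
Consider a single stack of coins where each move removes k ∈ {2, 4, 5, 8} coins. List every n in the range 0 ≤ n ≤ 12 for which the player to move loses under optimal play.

0, 1, 7, 10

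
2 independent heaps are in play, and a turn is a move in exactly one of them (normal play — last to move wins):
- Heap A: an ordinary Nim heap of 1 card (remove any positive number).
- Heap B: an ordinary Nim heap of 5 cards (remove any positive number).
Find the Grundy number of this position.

4

Heap A is a plain Nim heap of size 1, so its Grundy value is 1.
Heap B is a plain Nim heap of size 5, so its Grundy value is 5.
By the Sprague-Grundy theorem, the Grundy value of a sum of independent games is the XOR of the component values.
Combined value = 1 ⊕ 5 = 4.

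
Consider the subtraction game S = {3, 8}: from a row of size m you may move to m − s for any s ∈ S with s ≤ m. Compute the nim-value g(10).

Compute g(0), g(1), … for moves {3, 8}:
k:     0  1  2  3  4  5  6  7  8  9 10
g(k):  0  0  0  1  1  1  0  0  2  1  1
So g(10) = 1.

1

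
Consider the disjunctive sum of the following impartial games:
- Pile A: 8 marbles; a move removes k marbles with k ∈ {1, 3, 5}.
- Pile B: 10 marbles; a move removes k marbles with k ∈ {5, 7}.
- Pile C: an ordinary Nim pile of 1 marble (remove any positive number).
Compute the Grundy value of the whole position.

Build the Grundy sequence for pile A with g(k) = mex{g(k−s) : s ∈ {1, 3, 5}, s ≤ k}:
k:     0  1  2  3  4  5  6  7  8
g(k):  0  1  0  1  0  1  0  1  0
So g(8) = 0.
For pile B, compute g(0), g(1), … with moves {5, 7}:
g(0) = mex{} = 0
g(1) = mex{} = 0
g(2) = mex{} = 0
g(3) = mex{} = 0
g(4) = mex{} = 0
g(5) = mex{0} = 1
g(6) = mex{0} = 1
g(7) = mex{0} = 1
g(8) = mex{0} = 1
g(9) = mex{0} = 1
g(10) = mex{0,1} = 2
So g(10) = 2.
Pile C is a plain Nim pile of size 1, so its Grundy value is 1.
The value of a disjunctive sum is the nim-sum of the parts.
Combined value = 0 ⊕ 2 ⊕ 1 = 3.

3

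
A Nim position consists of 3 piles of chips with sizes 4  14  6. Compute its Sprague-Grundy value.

In binary:
  0100  (4)
  1110  (14)
  0110  (6)
  ----
  1100  (12)

12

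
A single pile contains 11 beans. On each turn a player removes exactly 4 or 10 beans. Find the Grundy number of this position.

Build the Grundy sequence with g(k) = mex{g(k−s) : s ∈ {4, 10}, s ≤ k}:
k:     0  1  2  3  4  5  6  7  8  9 10 11
g(k):  0  0  0  0  1  1  1  1  0  0  2  2
So g(11) = 2.

2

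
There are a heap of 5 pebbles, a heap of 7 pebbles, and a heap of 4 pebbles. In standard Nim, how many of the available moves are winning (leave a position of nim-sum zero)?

3

In binary:
  101  (5)
  111  (7)
  100  (4)
  ---
  110  (6)
The overall nim-sum is X = 6. A heap of size p has a winning move iff p XOR X < p (reduce it to p XOR X).
  5: 5 XOR 6 = 3 < 5 — winning move (to 3).
  7: 7 XOR 6 = 1 < 7 — winning move (to 1).
  4: 4 XOR 6 = 2 < 4 — winning move (to 2).
That gives 3 winning moves.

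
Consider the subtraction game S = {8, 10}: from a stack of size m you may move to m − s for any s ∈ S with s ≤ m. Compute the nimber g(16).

Build the Grundy sequence with g(k) = mex{g(k−s) : s ∈ {8, 10}, s ≤ k}:
k:     0  1  2  3  4  5  6  7  8  9 10 11 12 13 14 15 16
g(k):  0  0  0  0  0  0  0  0  1  1  1  1  1  1  1  1  2
So g(16) = 2.

2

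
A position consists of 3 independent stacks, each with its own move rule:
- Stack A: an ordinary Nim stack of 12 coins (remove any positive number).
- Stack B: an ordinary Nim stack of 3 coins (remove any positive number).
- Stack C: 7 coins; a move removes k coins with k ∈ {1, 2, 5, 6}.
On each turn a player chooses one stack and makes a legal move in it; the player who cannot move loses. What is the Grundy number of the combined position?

15

Stack A is a plain Nim stack of size 12, so its Grundy value is 12.
Stack B is a plain Nim stack of size 3, so its Grundy value is 3.
Grundy values for stack C (subtraction set {1, 2, 5, 6}):
k:     0  1  2  3  4  5  6  7
g(k):  0  1  2  0  1  2  3  0
So g(7) = 0.
By the Sprague-Grundy theorem, the Grundy value of a sum of independent games is the XOR of the component values.
Combined value = 12 XOR 3 XOR 0 = 15.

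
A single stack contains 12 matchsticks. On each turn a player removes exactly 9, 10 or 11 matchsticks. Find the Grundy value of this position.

1

Compute g(0), g(1), … for moves {9, 10, 11}:
k:     0  1  2  3  4  5  6  7  8  9 10 11 12
g(k):  0  0  0  0  0  0  0  0  0  1  1  1  1
So g(12) = 1.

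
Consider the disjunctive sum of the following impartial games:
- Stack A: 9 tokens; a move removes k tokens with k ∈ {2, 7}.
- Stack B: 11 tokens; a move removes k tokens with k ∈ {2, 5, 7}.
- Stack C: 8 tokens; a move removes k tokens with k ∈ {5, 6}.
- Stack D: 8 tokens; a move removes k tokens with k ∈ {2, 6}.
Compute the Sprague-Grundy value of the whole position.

Grundy values for stack A (subtraction set {2, 7}):
g(0) = mex{} = 0
g(1) = mex{} = 0
g(2) = mex{0} = 1
g(3) = mex{0} = 1
g(4) = mex{1} = 0
g(5) = mex{1} = 0
g(6) = mex{0} = 1
g(7) = mex{0} = 1
g(8) = mex{0,1} = 2
g(9) = mex{1} = 0
So g(9) = 0.
Build the Grundy sequence for stack B with g(k) = mex{g(k−s) : s ∈ {2, 5, 7}, s ≤ k}:
k:     0  1  2  3  4  5  6  7  8  9 10 11
g(k):  0  0  1  1  0  2  1  3  2  2  0  3
So g(11) = 3.
Grundy values for stack C (subtraction set {5, 6}):
g(0) = mex{} = 0
g(1) = mex{} = 0
g(2) = mex{} = 0
g(3) = mex{} = 0
g(4) = mex{} = 0
g(5) = mex{0} = 1
g(6) = mex{0} = 1
g(7) = mex{0} = 1
g(8) = mex{0} = 1
So g(8) = 1.
Build the Grundy sequence for stack D with g(k) = mex{g(k−s) : s ∈ {2, 6}, s ≤ k}:
g(0) = mex{} = 0
g(1) = mex{} = 0
g(2) = mex{0} = 1
g(3) = mex{0} = 1
g(4) = mex{1} = 0
g(5) = mex{1} = 0
g(6) = mex{0} = 1
g(7) = mex{0} = 1
g(8) = mex{1} = 0
So g(8) = 0.
By the Sprague-Grundy theorem, the Grundy value of a sum of independent games is the XOR of the component values.
Combined value = 0 ⊕ 3 ⊕ 1 ⊕ 0 = 2.

2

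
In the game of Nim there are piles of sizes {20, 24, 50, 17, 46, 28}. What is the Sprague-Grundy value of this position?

Nim-sum: 20 ^ 24 ^ 50 ^ 17 ^ 46 ^ 28 = 29.

29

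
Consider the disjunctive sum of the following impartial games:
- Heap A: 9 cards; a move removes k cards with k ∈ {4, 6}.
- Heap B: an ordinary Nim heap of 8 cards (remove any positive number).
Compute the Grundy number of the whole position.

For heap A, compute g(0), g(1), … with moves {4, 6}:
g(0) = mex{} = 0
g(1) = mex{} = 0
g(2) = mex{} = 0
g(3) = mex{} = 0
g(4) = mex{0} = 1
g(5) = mex{0} = 1
g(6) = mex{0} = 1
g(7) = mex{0} = 1
g(8) = mex{0,1} = 2
g(9) = mex{0,1} = 2
So g(9) = 2.
Heap B is a plain Nim heap of size 8, so its Grundy value is 8.
The value of a disjunctive sum is the nim-sum of the parts.
Combined value = 2 XOR 8 = 10.

10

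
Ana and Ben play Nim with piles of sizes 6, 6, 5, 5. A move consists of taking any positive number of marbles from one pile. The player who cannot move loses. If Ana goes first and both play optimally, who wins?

Ben wins

Nim-sum: 6 ⊕ 6 ⊕ 5 ⊕ 5 = 0.
The nim-sum is 0, so this is a P-position: the player to move is in a losing position under optimal play; Ana is about to move from it and so loses — Ben wins.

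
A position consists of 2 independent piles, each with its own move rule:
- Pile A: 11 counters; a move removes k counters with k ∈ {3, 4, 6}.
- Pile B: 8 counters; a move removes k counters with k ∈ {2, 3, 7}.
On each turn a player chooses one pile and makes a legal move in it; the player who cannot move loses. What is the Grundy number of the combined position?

Grundy values for pile A (subtraction set {3, 4, 6}):
g(0) = mex{} = 0
g(1) = mex{} = 0
g(2) = mex{} = 0
g(3) = mex{0} = 1
g(4) = mex{0} = 1
g(5) = mex{0} = 1
g(6) = mex{0,1} = 2
g(7) = mex{0,1} = 2
g(8) = mex{0,1} = 2
g(9) = mex{1,2} = 0
g(10) = mex{1,2} = 0
g(11) = mex{1,2} = 0
So g(11) = 0.
Grundy values for pile B (subtraction set {2, 3, 7}):
g(0) = mex{} = 0
g(1) = mex{} = 0
g(2) = mex{0} = 1
g(3) = mex{0} = 1
g(4) = mex{0,1} = 2
g(5) = mex{1} = 0
g(6) = mex{1,2} = 0
g(7) = mex{0,2} = 1
g(8) = mex{0} = 1
So g(8) = 1.
The value of a disjunctive sum is the nim-sum of the parts.
Combined value = 0 XOR 1 = 1.

1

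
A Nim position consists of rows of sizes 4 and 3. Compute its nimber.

7

Compute the nim-sum pairwise:
4 XOR 3 = 7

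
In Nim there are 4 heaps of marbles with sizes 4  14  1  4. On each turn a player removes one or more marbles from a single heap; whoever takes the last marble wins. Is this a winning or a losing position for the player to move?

Nim-sum: 4 ⊕ 14 ⊕ 1 ⊕ 4 = 15.
The nim-sum is 15 ≠ 0, so this is an N-position: the player to move can win.

Winning position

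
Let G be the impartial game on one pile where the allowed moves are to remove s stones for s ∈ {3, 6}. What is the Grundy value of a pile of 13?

1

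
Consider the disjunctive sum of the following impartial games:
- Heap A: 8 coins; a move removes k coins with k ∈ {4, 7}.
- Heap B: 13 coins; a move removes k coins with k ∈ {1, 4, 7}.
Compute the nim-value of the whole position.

Grundy values for heap A (subtraction set {4, 7}):
g(0) = mex{} = 0
g(1) = mex{} = 0
g(2) = mex{} = 0
g(3) = mex{} = 0
g(4) = mex{0} = 1
g(5) = mex{0} = 1
g(6) = mex{0} = 1
g(7) = mex{0} = 1
g(8) = mex{0,1} = 2
So g(8) = 2.
Build the Grundy sequence for heap B with g(k) = mex{g(k−s) : s ∈ {1, 4, 7}, s ≤ k}:
k:     0  1  2  3  4  5  6  7  8  9 10 11 12 13
g(k):  0  1  0  1  2  0  1  2  0  1  0  1  2  0
So g(13) = 0.
By the Sprague-Grundy theorem, the Grundy value of a sum of independent games is the XOR of the component values.
Combined value = 2 XOR 0 = 2.

2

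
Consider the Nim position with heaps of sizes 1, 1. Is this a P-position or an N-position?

Nim-sum: 1 XOR 1 = 0.
The nim-sum is 0, so this is a P-position: the player to move is in a losing position under optimal play.

P-position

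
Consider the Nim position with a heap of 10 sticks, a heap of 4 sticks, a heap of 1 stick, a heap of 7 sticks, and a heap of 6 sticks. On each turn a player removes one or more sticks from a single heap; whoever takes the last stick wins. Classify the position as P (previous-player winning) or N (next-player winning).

In binary:
  1010  (10)
  0100  (4)
  0001  (1)
  0111  (7)
  0110  (6)
  ----
  1110  (14)
The nim-sum is 14 ≠ 0, so this is an N-position: the player to move can win.

N-position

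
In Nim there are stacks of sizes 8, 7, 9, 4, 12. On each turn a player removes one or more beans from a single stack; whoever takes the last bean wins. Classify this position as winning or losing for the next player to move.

Write each in binary and XOR column by column:
  1000  (8)
  0111  (7)
  1001  (9)
  0100  (4)
  1100  (12)
  ----
  1110  (14)
The nim-sum is 14 ≠ 0, so this is an N-position: the player to move can win.

Winning position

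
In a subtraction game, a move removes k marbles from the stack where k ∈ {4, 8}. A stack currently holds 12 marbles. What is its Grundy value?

0

Compute g(0), g(1), … for moves {4, 8}:
g(0) = mex{} = 0
g(1) = mex{} = 0
g(2) = mex{} = 0
g(3) = mex{} = 0
g(4) = mex{0} = 1
g(5) = mex{0} = 1
g(6) = mex{0} = 1
g(7) = mex{0} = 1
g(8) = mex{0,1} = 2
g(9) = mex{0,1} = 2
g(10) = mex{0,1} = 2
g(11) = mex{0,1} = 2
g(12) = mex{1,2} = 0
So g(12) = 0.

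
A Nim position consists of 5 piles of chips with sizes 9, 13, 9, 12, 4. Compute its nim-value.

Compute the nim-sum pairwise:
9 XOR 13 = 4
4 XOR 9 = 13
13 XOR 12 = 1
1 XOR 4 = 5

5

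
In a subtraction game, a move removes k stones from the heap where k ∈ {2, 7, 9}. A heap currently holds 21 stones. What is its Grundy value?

Build the Grundy sequence with g(k) = mex{g(k−s) : s ∈ {2, 7, 9}, s ≤ k}:
k:     0  1  2  3  4  5  6  7  8  9 10 11 12 13 14 15 16 17 18 19 20 21
g(k):  0  0  1  1  0  0  1  1  2  2  3  3  2  2  3  0  0  1  1  0  0  1
So g(21) = 1.

1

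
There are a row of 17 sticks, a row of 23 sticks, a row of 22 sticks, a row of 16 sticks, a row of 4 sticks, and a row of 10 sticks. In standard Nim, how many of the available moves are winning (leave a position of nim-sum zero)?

1

Compute the nim-sum pairwise:
17 ^ 23 = 6
6 ^ 22 = 16
16 ^ 16 = 0
0 ^ 4 = 4
4 ^ 10 = 14
The overall nim-sum is X = 14. A row of size p has a winning move iff p XOR X < p (reduce it to p XOR X).
  17: 17 XOR 14 = 31 ≥ 17 — no move.
  23: 23 XOR 14 = 25 ≥ 23 — no move.
  22: 22 XOR 14 = 24 ≥ 22 — no move.
  16: 16 XOR 14 = 30 ≥ 16 — no move.
  4: 4 XOR 14 = 10 ≥ 4 — no move.
  10: 10 XOR 14 = 4 < 10 — winning move (to 4).
That gives 1 winning move.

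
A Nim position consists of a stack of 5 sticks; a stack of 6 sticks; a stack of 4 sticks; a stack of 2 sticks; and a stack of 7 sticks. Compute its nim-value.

2

Compute the nim-sum pairwise:
5 ^ 6 = 3
3 ^ 4 = 7
7 ^ 2 = 5
5 ^ 7 = 2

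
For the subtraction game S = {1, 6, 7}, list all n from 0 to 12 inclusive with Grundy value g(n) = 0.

Build the Grundy sequence with g(k) = mex{g(k−s) : s ∈ {1, 6, 7}, s ≤ k}:
k:     0  1  2  3  4  5  6  7  8  9 10 11 12
g(k):  0  1  0  1  0  1  2  3  2  3  2  3  0
The P-positions (g = 0) in 0..12 are 0, 2, 4, 12.

0, 2, 4, 12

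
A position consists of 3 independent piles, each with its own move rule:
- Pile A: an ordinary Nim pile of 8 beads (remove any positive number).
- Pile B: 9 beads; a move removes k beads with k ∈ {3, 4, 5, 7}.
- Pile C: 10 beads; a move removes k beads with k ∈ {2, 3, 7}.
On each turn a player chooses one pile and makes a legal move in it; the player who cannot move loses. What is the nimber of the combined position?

Pile A is a plain Nim pile of size 8, so its Grundy value is 8.
Build the Grundy sequence for pile B with g(k) = mex{g(k−s) : s ∈ {3, 4, 5, 7}, s ≤ k}:
g(0) = mex{} = 0
g(1) = mex{} = 0
g(2) = mex{} = 0
g(3) = mex{0} = 1
g(4) = mex{0} = 1
g(5) = mex{0} = 1
g(6) = mex{0,1} = 2
g(7) = mex{0,1} = 2
g(8) = mex{0,1} = 2
g(9) = mex{0,1,2} = 3
So g(9) = 3.
Grundy values for pile C (subtraction set {2, 3, 7}):
g(0) = mex{} = 0
g(1) = mex{} = 0
g(2) = mex{0} = 1
g(3) = mex{0} = 1
g(4) = mex{0,1} = 2
g(5) = mex{1} = 0
g(6) = mex{1,2} = 0
g(7) = mex{0,2} = 1
g(8) = mex{0} = 1
g(9) = mex{0,1} = 2
g(10) = mex{1} = 0
So g(10) = 0.
The value of a disjunctive sum is the nim-sum of the parts.
Combined value = 8 XOR 3 XOR 0 = 11.

11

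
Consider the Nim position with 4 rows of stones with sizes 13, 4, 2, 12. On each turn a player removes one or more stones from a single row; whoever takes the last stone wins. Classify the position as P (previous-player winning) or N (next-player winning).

Bitwise XOR of the heap sizes:
  1101  (13)
  0100  (4)
  0010  (2)
  1100  (12)
  ----
  0111  (7)
The nim-sum is 7 ≠ 0, so this is an N-position: the player to move can win.

N-position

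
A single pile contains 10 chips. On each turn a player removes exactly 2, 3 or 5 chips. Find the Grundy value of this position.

Grundy values for subtraction set {2, 3, 5}:
k:     0  1  2  3  4  5  6  7  8  9 10
g(k):  0  0  1  1  2  2  3  0  0  1  1
So g(10) = 1.

1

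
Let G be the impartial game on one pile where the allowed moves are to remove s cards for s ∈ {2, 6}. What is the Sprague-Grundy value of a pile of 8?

0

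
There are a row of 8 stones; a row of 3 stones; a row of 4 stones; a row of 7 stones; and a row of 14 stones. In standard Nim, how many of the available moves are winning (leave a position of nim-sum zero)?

3

Compute the nim-sum pairwise:
8 ⊕ 3 = 11
11 ⊕ 4 = 15
15 ⊕ 7 = 8
8 ⊕ 14 = 6
The overall nim-sum is X = 6. A row of size p has a winning move iff p XOR X < p (reduce it to p XOR X).
  8: 8 XOR 6 = 14 ≥ 8 — no move.
  3: 3 XOR 6 = 5 ≥ 3 — no move.
  4: 4 XOR 6 = 2 < 4 — winning move (to 2).
  7: 7 XOR 6 = 1 < 7 — winning move (to 1).
  14: 14 XOR 6 = 8 < 14 — winning move (to 8).
That gives 3 winning moves.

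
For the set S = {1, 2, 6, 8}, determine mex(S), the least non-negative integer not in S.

0 is not in the set, so the mex is 0.

0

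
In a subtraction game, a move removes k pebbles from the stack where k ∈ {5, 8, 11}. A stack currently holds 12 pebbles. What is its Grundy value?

Grundy values for subtraction set {5, 8, 11}:
k:     0  1  2  3  4  5  6  7  8  9 10 11 12
g(k):  0  0  0  0  0  1  1  1  1  1  2  2  2
So g(12) = 2.

2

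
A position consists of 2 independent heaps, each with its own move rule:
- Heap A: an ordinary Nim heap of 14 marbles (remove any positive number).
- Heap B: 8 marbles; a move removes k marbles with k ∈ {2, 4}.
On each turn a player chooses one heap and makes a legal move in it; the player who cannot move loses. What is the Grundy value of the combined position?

15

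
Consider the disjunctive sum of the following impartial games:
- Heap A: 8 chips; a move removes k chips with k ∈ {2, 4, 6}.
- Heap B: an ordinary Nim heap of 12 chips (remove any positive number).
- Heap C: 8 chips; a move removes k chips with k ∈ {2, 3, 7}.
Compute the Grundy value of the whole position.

Build the Grundy sequence for heap A with g(k) = mex{g(k−s) : s ∈ {2, 4, 6}, s ≤ k}:
k:     0  1  2  3  4  5  6  7  8
g(k):  0  0  1  1  2  2  3  3  0
So g(8) = 0.
Heap B is a plain Nim heap of size 12, so its Grundy value is 12.
For heap C, compute g(0), g(1), … with moves {2, 3, 7}:
g(0) = mex{} = 0
g(1) = mex{} = 0
g(2) = mex{0} = 1
g(3) = mex{0} = 1
g(4) = mex{0,1} = 2
g(5) = mex{1} = 0
g(6) = mex{1,2} = 0
g(7) = mex{0,2} = 1
g(8) = mex{0} = 1
So g(8) = 1.
The value of a disjunctive sum is the nim-sum of the parts.
Combined value = 0 ⊕ 12 ⊕ 1 = 13.

13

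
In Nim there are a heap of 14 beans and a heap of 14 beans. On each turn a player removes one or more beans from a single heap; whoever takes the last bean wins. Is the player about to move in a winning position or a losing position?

Losing position

Write each in binary and XOR column by column:
  1110  (14)
  1110  (14)
  ----
  0000  (0)
The nim-sum is 0, so this is a P-position: the player to move is in a losing position under optimal play.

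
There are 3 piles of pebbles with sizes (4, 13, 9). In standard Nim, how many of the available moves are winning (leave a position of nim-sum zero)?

Nim-sum: 4 ^ 13 ^ 9 = 0.
The nim-sum is already 0, so every move leaves a nonzero nim-sum — there are no winning moves.

0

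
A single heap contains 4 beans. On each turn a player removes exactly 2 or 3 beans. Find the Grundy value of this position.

2

Grundy values for subtraction set {2, 3}:
k:     0  1  2  3  4
g(k):  0  0  1  1  2
So g(4) = 2.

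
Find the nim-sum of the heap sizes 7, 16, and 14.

Write each in binary and XOR column by column:
  00111  (7)
  10000  (16)
  01110  (14)
  -----
  11001  (25)

25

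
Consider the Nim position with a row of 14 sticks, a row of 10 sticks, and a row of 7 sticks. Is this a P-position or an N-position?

N-position

Compute the nim-sum pairwise:
14 XOR 10 = 4
4 XOR 7 = 3
The nim-sum is 3 ≠ 0, so this is an N-position: the player to move can win.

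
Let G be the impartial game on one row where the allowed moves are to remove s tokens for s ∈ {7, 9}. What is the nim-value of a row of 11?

1

Build the Grundy sequence with g(k) = mex{g(k−s) : s ∈ {7, 9}, s ≤ k}:
g(0) = mex{} = 0
g(1) = mex{} = 0
g(2) = mex{} = 0
g(3) = mex{} = 0
g(4) = mex{} = 0
g(5) = mex{} = 0
g(6) = mex{} = 0
g(7) = mex{0} = 1
g(8) = mex{0} = 1
g(9) = mex{0} = 1
g(10) = mex{0} = 1
g(11) = mex{0} = 1
So g(11) = 1.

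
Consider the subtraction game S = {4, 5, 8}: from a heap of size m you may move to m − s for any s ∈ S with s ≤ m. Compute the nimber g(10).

Grundy values for subtraction set {4, 5, 8}:
k:     0  1  2  3  4  5  6  7  8  9 10
g(k):  0  0  0  0  1  1  1  1  2  2  2
So g(10) = 2.

2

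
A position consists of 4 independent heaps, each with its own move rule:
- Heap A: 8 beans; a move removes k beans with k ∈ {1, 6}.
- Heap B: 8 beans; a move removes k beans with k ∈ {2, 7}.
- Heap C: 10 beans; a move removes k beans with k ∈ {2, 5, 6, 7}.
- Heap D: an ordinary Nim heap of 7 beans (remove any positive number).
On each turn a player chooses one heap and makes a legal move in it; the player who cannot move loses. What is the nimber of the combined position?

7

Grundy values for heap A (subtraction set {1, 6}):
g(0) = mex{} = 0
g(1) = mex{0} = 1
g(2) = mex{1} = 0
g(3) = mex{0} = 1
g(4) = mex{1} = 0
g(5) = mex{0} = 1
g(6) = mex{0,1} = 2
g(7) = mex{1,2} = 0
g(8) = mex{0} = 1
So g(8) = 1.
Grundy values for heap B (subtraction set {2, 7}):
g(0) = mex{} = 0
g(1) = mex{} = 0
g(2) = mex{0} = 1
g(3) = mex{0} = 1
g(4) = mex{1} = 0
g(5) = mex{1} = 0
g(6) = mex{0} = 1
g(7) = mex{0} = 1
g(8) = mex{0,1} = 2
So g(8) = 2.
Build the Grundy sequence for heap C with g(k) = mex{g(k−s) : s ∈ {2, 5, 6, 7}, s ≤ k}:
k:     0  1  2  3  4  5  6  7  8  9 10
g(k):  0  0  1  1  0  2  1  3  2  2  3
So g(10) = 3.
Heap D is a plain Nim heap of size 7, so its Grundy value is 7.
The value of a disjunctive sum is the nim-sum of the parts.
Combined value = 1 XOR 2 XOR 3 XOR 7 = 7.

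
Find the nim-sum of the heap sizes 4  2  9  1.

Compute the nim-sum pairwise:
4 ^ 2 = 6
6 ^ 9 = 15
15 ^ 1 = 14

14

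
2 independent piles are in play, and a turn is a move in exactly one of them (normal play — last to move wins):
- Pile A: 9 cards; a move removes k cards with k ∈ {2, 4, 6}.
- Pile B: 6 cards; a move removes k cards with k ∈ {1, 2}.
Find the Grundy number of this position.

For pile A, compute g(0), g(1), … with moves {2, 4, 6}:
k:     0  1  2  3  4  5  6  7  8  9
g(k):  0  0  1  1  2  2  3  3  0  0
So g(9) = 0.
Grundy values for pile B (subtraction set {1, 2}):
k:     0  1  2  3  4  5  6
g(k):  0  1  2  0  1  2  0
So g(6) = 0.
The value of a disjunctive sum is the nim-sum of the parts.
Combined value = 0 ⊕ 0 = 0.

0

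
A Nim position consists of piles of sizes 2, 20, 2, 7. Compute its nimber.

19

Compute the nim-sum pairwise:
2 ^ 20 = 22
22 ^ 2 = 20
20 ^ 7 = 19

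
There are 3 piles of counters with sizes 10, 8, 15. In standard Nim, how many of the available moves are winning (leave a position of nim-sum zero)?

3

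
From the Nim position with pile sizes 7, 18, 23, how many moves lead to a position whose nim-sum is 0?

3

Bitwise XOR of the heap sizes:
  00111  (7)
  10010  (18)
  10111  (23)
  -----
  00010  (2)
The overall nim-sum is X = 2. A pile of size p has a winning move iff p XOR X < p (reduce it to p XOR X).
  7: 7 XOR 2 = 5 < 7 — winning move (to 5).
  18: 18 XOR 2 = 16 < 18 — winning move (to 16).
  23: 23 XOR 2 = 21 < 23 — winning move (to 21).
That gives 3 winning moves.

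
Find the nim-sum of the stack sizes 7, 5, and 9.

11

Compute the nim-sum pairwise:
7 XOR 5 = 2
2 XOR 9 = 11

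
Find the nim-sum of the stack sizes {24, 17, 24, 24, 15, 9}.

15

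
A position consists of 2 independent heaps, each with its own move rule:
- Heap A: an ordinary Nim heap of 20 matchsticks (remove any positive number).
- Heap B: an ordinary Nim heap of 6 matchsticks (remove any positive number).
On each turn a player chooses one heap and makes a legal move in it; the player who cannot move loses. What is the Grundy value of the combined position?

18

Heap A is a plain Nim heap of size 20, so its Grundy value is 20.
Heap B is a plain Nim heap of size 6, so its Grundy value is 6.
The value of a disjunctive sum is the nim-sum of the parts.
Combined value = 20 ⊕ 6 = 18.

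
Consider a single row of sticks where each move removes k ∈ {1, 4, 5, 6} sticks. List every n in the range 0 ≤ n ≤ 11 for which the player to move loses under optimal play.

0, 2, 9, 11

Compute g(0), g(1), … for moves {1, 4, 5, 6}:
g(0) = mex{} = 0
g(1) = mex{0} = 1
g(2) = mex{1} = 0
g(3) = mex{0} = 1
g(4) = mex{0,1} = 2
g(5) = mex{0,1,2} = 3
g(6) = mex{0,1,3} = 2
g(7) = mex{0,1,2} = 3
g(8) = mex{0,1,2,3} = 4
g(9) = mex{1,2,3,4} = 0
g(10) = mex{0,2,3} = 1
g(11) = mex{1,2,3} = 0
The P-positions (g = 0) in 0..11 are 0, 2, 9, 11.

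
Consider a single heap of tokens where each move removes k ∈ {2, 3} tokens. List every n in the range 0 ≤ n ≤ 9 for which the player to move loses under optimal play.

0, 1, 5, 6

Grundy values for subtraction set {2, 3}:
k:     0  1  2  3  4  5  6  7  8  9
g(k):  0  0  1  1  2  0  0  1  1  2
The P-positions (g = 0) in 0..9 are 0, 1, 5, 6.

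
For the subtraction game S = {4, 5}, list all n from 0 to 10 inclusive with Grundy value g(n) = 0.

0, 1, 2, 3, 9, 10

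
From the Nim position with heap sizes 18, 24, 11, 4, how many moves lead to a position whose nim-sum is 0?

1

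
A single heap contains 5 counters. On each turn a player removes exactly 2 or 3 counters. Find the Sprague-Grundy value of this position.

0

Compute g(0), g(1), … for moves {2, 3}:
k:     0  1  2  3  4  5
g(k):  0  0  1  1  2  0
So g(5) = 0.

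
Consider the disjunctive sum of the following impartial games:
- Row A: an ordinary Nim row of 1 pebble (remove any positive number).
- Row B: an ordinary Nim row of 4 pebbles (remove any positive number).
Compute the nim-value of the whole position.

Row A is a plain Nim row of size 1, so its Grundy value is 1.
Row B is a plain Nim row of size 4, so its Grundy value is 4.
The value of a disjunctive sum is the nim-sum of the parts.
Combined value = 1 XOR 4 = 5.

5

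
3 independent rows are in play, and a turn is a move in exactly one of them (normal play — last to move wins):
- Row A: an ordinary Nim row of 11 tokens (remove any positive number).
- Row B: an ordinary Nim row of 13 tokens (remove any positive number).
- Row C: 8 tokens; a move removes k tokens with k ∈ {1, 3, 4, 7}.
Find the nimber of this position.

6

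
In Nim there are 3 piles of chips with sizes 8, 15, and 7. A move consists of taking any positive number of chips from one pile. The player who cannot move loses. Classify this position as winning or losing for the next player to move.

Losing position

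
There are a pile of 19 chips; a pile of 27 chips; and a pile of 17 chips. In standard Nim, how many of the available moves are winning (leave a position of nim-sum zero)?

3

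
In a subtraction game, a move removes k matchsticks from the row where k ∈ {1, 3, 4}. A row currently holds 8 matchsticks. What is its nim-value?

1

Build the Grundy sequence with g(k) = mex{g(k−s) : s ∈ {1, 3, 4}, s ≤ k}:
g(0) = mex{} = 0
g(1) = mex{0} = 1
g(2) = mex{1} = 0
g(3) = mex{0} = 1
g(4) = mex{0,1} = 2
g(5) = mex{0,1,2} = 3
g(6) = mex{0,1,3} = 2
g(7) = mex{1,2} = 0
g(8) = mex{0,2,3} = 1
So g(8) = 1.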